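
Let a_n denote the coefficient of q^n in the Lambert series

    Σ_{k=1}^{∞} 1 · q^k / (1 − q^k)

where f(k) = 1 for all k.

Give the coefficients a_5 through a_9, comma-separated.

[q^5] f(5)=1,f(1)=1 ⇒ 2
n=6: 1·6 2·3 3·2 6·1  f→[1+1+1+1]=4
[q^7] f(1)=1,f(7)=1 ⇒ 2
n=8: 8·1 4·2 2·4 1·8  f→[1+1+1+1]=4
n=9: 1·9 3·3 9·1  f→[1+1+1]=3

2, 4, 2, 4, 3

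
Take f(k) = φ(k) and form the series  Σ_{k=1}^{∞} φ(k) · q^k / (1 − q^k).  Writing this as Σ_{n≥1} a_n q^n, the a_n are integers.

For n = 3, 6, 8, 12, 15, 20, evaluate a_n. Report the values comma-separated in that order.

n=3: 3·1 1·3  φ→[2+1]=3
[q^6] φ(1)=1,φ(2)=1,φ(3)=2,φ(6)=2 ⇒ 6
[q^8] φ(8)=4,φ(4)=2,φ(2)=1,φ(1)=1 ⇒ 8
n=12: 1·12 2·6 3·4 4·3 6·2 12·1  φ→[1+1+2+2+2+4]=12
d|15:{1,3,5,15}  Σφ=1+2+4+8=15
[q^20] φ(1)=1,φ(2)=1,φ(4)=2,φ(5)=4,φ(10)=4,φ(20)=8 ⇒ 20

3, 6, 8, 12, 15, 20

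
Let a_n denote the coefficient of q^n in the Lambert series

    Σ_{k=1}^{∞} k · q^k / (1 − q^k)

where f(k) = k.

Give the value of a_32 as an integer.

d|32:{32,16,8,4,2,1}  Σf=32+16+8+4+2+1=63

a_32 = 63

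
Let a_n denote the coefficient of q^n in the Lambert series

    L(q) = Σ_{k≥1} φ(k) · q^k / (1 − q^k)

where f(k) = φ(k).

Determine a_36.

[q^36] φ(36)=12,φ(18)=6,φ(12)=4,φ(9)=6,φ(6)=2,φ(4)=2,φ(3)=2,φ(2)=1,φ(1)=1 ⇒ 36

a_36 = 36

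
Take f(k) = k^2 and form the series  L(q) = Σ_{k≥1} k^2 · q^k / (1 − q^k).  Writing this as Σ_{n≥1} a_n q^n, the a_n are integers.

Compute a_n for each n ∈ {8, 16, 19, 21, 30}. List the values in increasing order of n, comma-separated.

85, 341, 362, 500, 1300

d|8:{8,4,2,1}  Σf=64+16+4+1=85
[q^16] f(1)=1,f(2)=4,f(4)=16,f(8)=64,f(16)=256 ⇒ 341
d|19:{19,1}  Σf=361+1=362
n=21: 21·1 7·3 3·7 1·21  f→[441+49+9+1]=500
n=30: 1·30 2·15 3·10 5·6 6·5 10·3 15·2 30·1  f→[1+4+9+25+36+100+225+900]=1300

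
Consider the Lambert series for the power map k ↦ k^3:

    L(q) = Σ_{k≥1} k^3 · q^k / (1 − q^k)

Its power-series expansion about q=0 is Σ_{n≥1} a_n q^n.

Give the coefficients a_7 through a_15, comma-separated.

n=7: 1·7 7·1  f→[1+343]=344
[q^8] f(8)=512,f(4)=64,f(2)=8,f(1)=1 ⇒ 585
q^9  k|9↦f(k): 1:1 3:27 9:729  a_9=757
q^10  k|10↦f(k): 1:1 2:8 5:125 10:1000  a_10=1134
n=11: 11·1 1·11  f→[1331+1]=1332
q^12  k|12↦f(k): 1:1 2:8 3:27 4:64 6:216 12:1728  a_12=2044
n=13: 13·1 1·13  f→[2197+1]=2198
d|14:{1,2,7,14}  Σf=1+8+343+2744=3096
d|15:{1,3,5,15}  Σf=1+27+125+3375=3528

344, 585, 757, 1134, 1332, 2044, 2198, 3096, 3528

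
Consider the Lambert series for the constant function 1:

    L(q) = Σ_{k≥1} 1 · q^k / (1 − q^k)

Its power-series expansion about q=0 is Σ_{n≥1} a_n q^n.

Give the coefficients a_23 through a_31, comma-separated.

q^23  k|23↦f(k): 1:1 23:1  a_23=2
n=24: 1·24 2·12 3·8 4·6 6·4 8·3 12·2 24·1  f→[1+1+1+1+1+1+1+1]=8
q^25  k|25↦f(k): 1:1 5:1 25:1  a_25=3
[q^26] f(26)=1,f(13)=1,f(2)=1,f(1)=1 ⇒ 4
[q^27] f(27)=1,f(9)=1,f(3)=1,f(1)=1 ⇒ 4
[q^28] f(1)=1,f(2)=1,f(4)=1,f(7)=1,f(14)=1,f(28)=1 ⇒ 6
n=29: 29·1 1·29  f→[1+1]=2
q^30  k|30↦f(k): 30:1 15:1 10:1 6:1 5:1 3:1 2:1 1:1  a_30=8
[q^31] f(31)=1,f(1)=1 ⇒ 2

2, 8, 3, 4, 4, 6, 2, 8, 2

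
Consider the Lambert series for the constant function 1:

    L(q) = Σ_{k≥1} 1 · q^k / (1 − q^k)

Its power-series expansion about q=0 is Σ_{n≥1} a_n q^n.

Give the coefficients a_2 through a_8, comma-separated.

d|2:{2,1}  Σf=1+1=2
q^3  k|3↦f(k): 1:1 3:1  a_3=2
n=4: 4·1 2·2 1·4  f→[1+1+1]=3
n=5: 5·1 1·5  f→[1+1]=2
n=6: 1·6 2·3 3·2 6·1  f→[1+1+1+1]=4
[q^7] f(7)=1,f(1)=1 ⇒ 2
q^8  k|8↦f(k): 1:1 2:1 4:1 8:1  a_8=4

2, 2, 3, 2, 4, 2, 4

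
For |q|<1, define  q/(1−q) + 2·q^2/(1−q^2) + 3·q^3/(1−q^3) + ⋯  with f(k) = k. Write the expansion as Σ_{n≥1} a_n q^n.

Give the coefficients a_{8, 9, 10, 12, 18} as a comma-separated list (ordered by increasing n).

d|8:{1,2,4,8}  Σf=1+2+4+8=15
d|9:{9,3,1}  Σf=9+3+1=13
[q^10] f(1)=1,f(2)=2,f(5)=5,f(10)=10 ⇒ 18
q^12  k|12↦f(k): 12:12 6:6 4:4 3:3 2:2 1:1  a_12=28
n=18: 18·1 9·2 6·3 3·6 2·9 1·18  f→[18+9+6+3+2+1]=39

15, 13, 18, 28, 39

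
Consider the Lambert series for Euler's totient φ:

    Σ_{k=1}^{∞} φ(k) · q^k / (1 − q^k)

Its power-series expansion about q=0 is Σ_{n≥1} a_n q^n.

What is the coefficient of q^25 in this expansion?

n=25: 25·1 5·5 1·25  φ→[20+4+1]=25

a_25 = 25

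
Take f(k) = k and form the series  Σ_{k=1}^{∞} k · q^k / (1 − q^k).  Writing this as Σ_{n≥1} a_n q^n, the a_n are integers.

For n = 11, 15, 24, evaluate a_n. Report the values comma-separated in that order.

n=11: 11·1 1·11  f→[11+1]=12
[q^15] f(15)=15,f(5)=5,f(3)=3,f(1)=1 ⇒ 24
[q^24] f(24)=24,f(12)=12,f(8)=8,f(6)=6,f(4)=4,f(3)=3,f(2)=2,f(1)=1 ⇒ 60

12, 24, 60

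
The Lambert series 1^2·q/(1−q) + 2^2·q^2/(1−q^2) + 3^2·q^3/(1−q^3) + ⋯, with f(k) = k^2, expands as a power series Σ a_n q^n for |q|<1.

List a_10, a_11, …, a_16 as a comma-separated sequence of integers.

130, 122, 210, 170, 250, 260, 341

q^10  k|10↦f(k): 1:1 2:4 5:25 10:100  a_10=130
q^11  k|11↦f(k): 1:1 11:121  a_11=122
q^12  k|12↦f(k): 1:1 2:4 3:9 4:16 6:36 12:144  a_12=210
d|13:{13,1}  Σf=169+1=170
n=14: 1·14 2·7 7·2 14·1  f→[1+4+49+196]=250
d|15:{15,5,3,1}  Σf=225+25+9+1=260
[q^16] f(1)=1,f(2)=4,f(4)=16,f(8)=64,f(16)=256 ⇒ 341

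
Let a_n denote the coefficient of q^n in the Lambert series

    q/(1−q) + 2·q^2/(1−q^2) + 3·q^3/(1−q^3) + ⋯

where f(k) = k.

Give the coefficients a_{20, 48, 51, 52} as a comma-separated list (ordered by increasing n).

42, 124, 72, 98

[q^20] f(20)=20,f(10)=10,f(5)=5,f(4)=4,f(2)=2,f(1)=1 ⇒ 42
n=48: 1·48 2·24 3·16 4·12 6·8 8·6 12·4 16·3 24·2 48·1  f→[1+2+3+4+6+8+12+16+24+48]=124
n=51: 1·51 3·17 17·3 51·1  f→[1+3+17+51]=72
d|52:{1,2,4,13,26,52}  Σf=1+2+4+13+26+52=98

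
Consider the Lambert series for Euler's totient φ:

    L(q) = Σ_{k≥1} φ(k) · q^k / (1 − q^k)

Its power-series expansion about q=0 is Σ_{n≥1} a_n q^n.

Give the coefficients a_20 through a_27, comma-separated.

d|20:{1,2,4,5,10,20}  Σφ=1+1+2+4+4+8=20
q^21  k|21↦φ(k): 1:1 3:2 7:6 21:12  a_21=21
d|22:{22,11,2,1}  Σφ=10+10+1+1=22
n=23: 1·23 23·1  φ→[1+22]=23
d|24:{24,12,8,6,4,3,2,1}  Σφ=8+4+4+2+2+2+1+1=24
q^25  k|25↦φ(k): 25:20 5:4 1:1  a_25=25
q^26  k|26↦φ(k): 1:1 2:1 13:12 26:12  a_26=26
d|27:{1,3,9,27}  Σφ=1+2+6+18=27

20, 21, 22, 23, 24, 25, 26, 27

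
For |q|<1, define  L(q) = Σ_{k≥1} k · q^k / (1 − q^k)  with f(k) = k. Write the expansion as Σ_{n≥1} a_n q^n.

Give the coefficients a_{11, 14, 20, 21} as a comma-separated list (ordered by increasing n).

12, 24, 42, 32

[q^11] f(1)=1,f(11)=11 ⇒ 12
d|14:{1,2,7,14}  Σf=1+2+7+14=24
q^20  k|20↦f(k): 20:20 10:10 5:5 4:4 2:2 1:1  a_20=42
q^21  k|21↦f(k): 21:21 7:7 3:3 1:1  a_21=32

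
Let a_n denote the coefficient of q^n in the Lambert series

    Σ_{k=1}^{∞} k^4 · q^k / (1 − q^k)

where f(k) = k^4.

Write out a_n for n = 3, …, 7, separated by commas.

82, 273, 626, 1394, 2402

q^3  k|3↦f(k): 3:81 1:1  a_3=82
d|4:{4,2,1}  Σf=256+16+1=273
n=5: 5·1 1·5  f→[625+1]=626
q^6  k|6↦f(k): 1:1 2:16 3:81 6:1296  a_6=1394
n=7: 1·7 7·1  f→[1+2401]=2402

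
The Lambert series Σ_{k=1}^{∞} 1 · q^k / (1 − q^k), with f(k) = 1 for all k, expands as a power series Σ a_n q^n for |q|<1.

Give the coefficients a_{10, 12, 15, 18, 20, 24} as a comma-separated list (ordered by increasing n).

4, 6, 4, 6, 6, 8

q^10  k|10↦f(k): 1:1 2:1 5:1 10:1  a_10=4
d|12:{12,6,4,3,2,1}  Σf=1+1+1+1+1+1=6
[q^15] f(1)=1,f(3)=1,f(5)=1,f(15)=1 ⇒ 4
n=18: 1·18 2·9 3·6 6·3 9·2 18·1  f→[1+1+1+1+1+1]=6
d|20:{1,2,4,5,10,20}  Σf=1+1+1+1+1+1=6
q^24  k|24↦f(k): 24:1 12:1 8:1 6:1 4:1 3:1 2:1 1:1  a_24=8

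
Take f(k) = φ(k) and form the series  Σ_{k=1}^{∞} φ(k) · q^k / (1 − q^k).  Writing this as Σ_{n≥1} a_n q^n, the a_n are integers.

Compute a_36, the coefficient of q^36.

n=36: 36·1 18·2 12·3 9·4 6·6 4·9 3·12 2·18 1·36  φ→[12+6+4+6+2+2+2+1+1]=36

a_36 = 36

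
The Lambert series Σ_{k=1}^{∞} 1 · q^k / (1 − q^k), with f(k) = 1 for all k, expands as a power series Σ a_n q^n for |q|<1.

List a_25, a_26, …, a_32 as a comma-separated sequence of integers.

d|25:{25,5,1}  Σf=1+1+1=3
n=26: 26·1 13·2 2·13 1·26  f→[1+1+1+1]=4
d|27:{27,9,3,1}  Σf=1+1+1+1=4
q^28  k|28↦f(k): 28:1 14:1 7:1 4:1 2:1 1:1  a_28=6
q^29  k|29↦f(k): 1:1 29:1  a_29=2
[q^30] f(1)=1,f(2)=1,f(3)=1,f(5)=1,f(6)=1,f(10)=1,f(15)=1,f(30)=1 ⇒ 8
q^31  k|31↦f(k): 31:1 1:1  a_31=2
d|32:{32,16,8,4,2,1}  Σf=1+1+1+1+1+1=6

3, 4, 4, 6, 2, 8, 2, 6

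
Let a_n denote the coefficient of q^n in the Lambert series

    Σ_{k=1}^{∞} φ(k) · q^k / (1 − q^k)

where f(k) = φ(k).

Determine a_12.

[q^12] φ(12)=4,φ(6)=2,φ(4)=2,φ(3)=2,φ(2)=1,φ(1)=1 ⇒ 12

a_12 = 12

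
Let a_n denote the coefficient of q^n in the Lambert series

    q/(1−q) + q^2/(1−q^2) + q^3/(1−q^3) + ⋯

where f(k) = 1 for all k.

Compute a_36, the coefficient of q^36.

n=36: 36·1 18·2 12·3 9·4 6·6 4·9 3·12 2·18 1·36  f→[1+1+1+1+1+1+1+1+1]=9

a_36 = 9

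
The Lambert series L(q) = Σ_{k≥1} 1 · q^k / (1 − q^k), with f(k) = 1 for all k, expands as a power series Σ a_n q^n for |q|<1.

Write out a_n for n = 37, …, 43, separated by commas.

2, 4, 4, 8, 2, 8, 2

[q^37] f(37)=1,f(1)=1 ⇒ 2
n=38: 1·38 2·19 19·2 38·1  f→[1+1+1+1]=4
q^39  k|39↦f(k): 1:1 3:1 13:1 39:1  a_39=4
[q^40] f(40)=1,f(20)=1,f(10)=1,f(8)=1,f(5)=1,f(4)=1,f(2)=1,f(1)=1 ⇒ 8
[q^41] f(41)=1,f(1)=1 ⇒ 2
n=42: 1·42 2·21 3·14 6·7 7·6 14·3 21·2 42·1  f→[1+1+1+1+1+1+1+1]=8
n=43: 1·43 43·1  f→[1+1]=2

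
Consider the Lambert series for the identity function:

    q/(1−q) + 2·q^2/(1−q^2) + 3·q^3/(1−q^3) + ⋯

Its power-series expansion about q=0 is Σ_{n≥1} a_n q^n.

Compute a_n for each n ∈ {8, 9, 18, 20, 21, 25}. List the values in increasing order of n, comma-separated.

[q^8] f(1)=1,f(2)=2,f(4)=4,f(8)=8 ⇒ 15
n=9: 1·9 3·3 9·1  f→[1+3+9]=13
n=18: 18·1 9·2 6·3 3·6 2·9 1·18  f→[18+9+6+3+2+1]=39
n=20: 20·1 10·2 5·4 4·5 2·10 1·20  f→[20+10+5+4+2+1]=42
n=21: 1·21 3·7 7·3 21·1  f→[1+3+7+21]=32
[q^25] f(1)=1,f(5)=5,f(25)=25 ⇒ 31

15, 13, 39, 42, 32, 31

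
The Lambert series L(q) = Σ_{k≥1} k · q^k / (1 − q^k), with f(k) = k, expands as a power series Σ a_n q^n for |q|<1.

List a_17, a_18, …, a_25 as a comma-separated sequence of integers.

[q^17] f(17)=17,f(1)=1 ⇒ 18
n=18: 1·18 2·9 3·6 6·3 9·2 18·1  f→[1+2+3+6+9+18]=39
d|19:{19,1}  Σf=19+1=20
q^20  k|20↦f(k): 1:1 2:2 4:4 5:5 10:10 20:20  a_20=42
n=21: 21·1 7·3 3·7 1·21  f→[21+7+3+1]=32
[q^22] f(1)=1,f(2)=2,f(11)=11,f(22)=22 ⇒ 36
d|23:{1,23}  Σf=1+23=24
n=24: 24·1 12·2 8·3 6·4 4·6 3·8 2·12 1·24  f→[24+12+8+6+4+3+2+1]=60
n=25: 1·25 5·5 25·1  f→[1+5+25]=31

18, 39, 20, 42, 32, 36, 24, 60, 31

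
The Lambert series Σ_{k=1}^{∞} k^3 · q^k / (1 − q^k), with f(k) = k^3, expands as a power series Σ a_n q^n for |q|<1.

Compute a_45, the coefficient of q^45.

[q^45] f(45)=91125,f(15)=3375,f(9)=729,f(5)=125,f(3)=27,f(1)=1 ⇒ 95382

a_45 = 95382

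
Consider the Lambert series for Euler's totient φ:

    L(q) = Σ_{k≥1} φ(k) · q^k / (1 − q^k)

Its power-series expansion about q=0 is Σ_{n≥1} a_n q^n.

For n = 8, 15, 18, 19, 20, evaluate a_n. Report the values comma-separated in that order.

d|8:{8,4,2,1}  Σφ=4+2+1+1=8
q^15  k|15↦φ(k): 15:8 5:4 3:2 1:1  a_15=15
[q^18] φ(1)=1,φ(2)=1,φ(3)=2,φ(6)=2,φ(9)=6,φ(18)=6 ⇒ 18
d|19:{1,19}  Σφ=1+18=19
[q^20] φ(1)=1,φ(2)=1,φ(4)=2,φ(5)=4,φ(10)=4,φ(20)=8 ⇒ 20

8, 15, 18, 19, 20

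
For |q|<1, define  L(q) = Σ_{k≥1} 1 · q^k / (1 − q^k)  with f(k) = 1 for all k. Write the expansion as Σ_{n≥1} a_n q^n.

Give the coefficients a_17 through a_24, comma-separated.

d|17:{17,1}  Σf=1+1=2
n=18: 1·18 2·9 3·6 6·3 9·2 18·1  f→[1+1+1+1+1+1]=6
q^19  k|19↦f(k): 19:1 1:1  a_19=2
n=20: 20·1 10·2 5·4 4·5 2·10 1·20  f→[1+1+1+1+1+1]=6
q^21  k|21↦f(k): 1:1 3:1 7:1 21:1  a_21=4
[q^22] f(1)=1,f(2)=1,f(11)=1,f(22)=1 ⇒ 4
d|23:{23,1}  Σf=1+1=2
q^24  k|24↦f(k): 1:1 2:1 3:1 4:1 6:1 8:1 12:1 24:1  a_24=8

2, 6, 2, 6, 4, 4, 2, 8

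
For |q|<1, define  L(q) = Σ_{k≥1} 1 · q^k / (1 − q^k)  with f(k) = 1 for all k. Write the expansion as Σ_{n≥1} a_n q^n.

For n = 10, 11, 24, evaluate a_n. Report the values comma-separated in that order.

4, 2, 8

d|10:{1,2,5,10}  Σf=1+1+1+1=4
q^11  k|11↦f(k): 11:1 1:1  a_11=2
n=24: 24·1 12·2 8·3 6·4 4·6 3·8 2·12 1·24  f→[1+1+1+1+1+1+1+1]=8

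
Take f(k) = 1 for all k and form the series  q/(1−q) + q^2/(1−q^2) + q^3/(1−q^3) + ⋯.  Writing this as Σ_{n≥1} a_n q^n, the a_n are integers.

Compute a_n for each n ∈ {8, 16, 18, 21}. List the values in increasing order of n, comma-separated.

4, 5, 6, 4

d|8:{1,2,4,8}  Σf=1+1+1+1=4
d|16:{16,8,4,2,1}  Σf=1+1+1+1+1=5
[q^18] f(18)=1,f(9)=1,f(6)=1,f(3)=1,f(2)=1,f(1)=1 ⇒ 6
n=21: 1·21 3·7 7·3 21·1  f→[1+1+1+1]=4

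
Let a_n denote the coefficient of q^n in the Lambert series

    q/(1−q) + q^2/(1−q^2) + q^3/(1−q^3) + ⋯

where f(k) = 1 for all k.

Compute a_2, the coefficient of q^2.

q^2  k|2↦f(k): 1:1 2:1  a_2=2

a_2 = 2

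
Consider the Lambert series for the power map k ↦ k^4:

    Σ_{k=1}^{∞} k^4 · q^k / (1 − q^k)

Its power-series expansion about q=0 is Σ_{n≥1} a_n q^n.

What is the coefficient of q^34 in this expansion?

d|34:{1,2,17,34}  Σf=1+16+83521+1336336=1419874

a_34 = 1419874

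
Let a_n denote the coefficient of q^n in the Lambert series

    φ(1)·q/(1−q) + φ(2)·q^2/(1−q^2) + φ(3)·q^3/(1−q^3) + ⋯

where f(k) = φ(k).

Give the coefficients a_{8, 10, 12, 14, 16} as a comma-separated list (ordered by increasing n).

[q^8] φ(1)=1,φ(2)=1,φ(4)=2,φ(8)=4 ⇒ 8
d|10:{10,5,2,1}  Σφ=4+4+1+1=10
d|12:{12,6,4,3,2,1}  Σφ=4+2+2+2+1+1=12
[q^14] φ(14)=6,φ(7)=6,φ(2)=1,φ(1)=1 ⇒ 14
n=16: 1·16 2·8 4·4 8·2 16·1  φ→[1+1+2+4+8]=16

8, 10, 12, 14, 16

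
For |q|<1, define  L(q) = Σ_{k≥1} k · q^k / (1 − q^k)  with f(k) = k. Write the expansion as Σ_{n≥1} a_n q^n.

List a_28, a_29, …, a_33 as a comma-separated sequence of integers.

[q^28] f(1)=1,f(2)=2,f(4)=4,f(7)=7,f(14)=14,f(28)=28 ⇒ 56
n=29: 29·1 1·29  f→[29+1]=30
d|30:{30,15,10,6,5,3,2,1}  Σf=30+15+10+6+5+3+2+1=72
q^31  k|31↦f(k): 1:1 31:31  a_31=32
d|32:{32,16,8,4,2,1}  Σf=32+16+8+4+2+1=63
n=33: 1·33 3·11 11·3 33·1  f→[1+3+11+33]=48

56, 30, 72, 32, 63, 48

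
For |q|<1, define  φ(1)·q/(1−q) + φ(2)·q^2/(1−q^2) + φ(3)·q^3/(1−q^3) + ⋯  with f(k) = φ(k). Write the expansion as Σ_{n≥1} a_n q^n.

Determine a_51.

[q^51] φ(51)=32,φ(17)=16,φ(3)=2,φ(1)=1 ⇒ 51

a_51 = 51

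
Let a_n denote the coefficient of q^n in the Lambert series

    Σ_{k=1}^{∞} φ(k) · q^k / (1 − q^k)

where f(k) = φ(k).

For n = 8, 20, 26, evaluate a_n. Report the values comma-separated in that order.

n=8: 8·1 4·2 2·4 1·8  φ→[4+2+1+1]=8
n=20: 20·1 10·2 5·4 4·5 2·10 1·20  φ→[8+4+4+2+1+1]=20
d|26:{26,13,2,1}  Σφ=12+12+1+1=26

8, 20, 26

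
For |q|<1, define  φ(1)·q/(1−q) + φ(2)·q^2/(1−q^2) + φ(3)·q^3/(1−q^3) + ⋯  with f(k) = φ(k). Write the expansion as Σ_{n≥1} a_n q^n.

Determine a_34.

d|34:{1,2,17,34}  Σφ=1+1+16+16=34

a_34 = 34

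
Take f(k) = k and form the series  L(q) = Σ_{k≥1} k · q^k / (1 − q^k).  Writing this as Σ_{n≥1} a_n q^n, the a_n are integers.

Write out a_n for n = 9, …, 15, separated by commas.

q^9  k|9↦f(k): 9:9 3:3 1:1  a_9=13
q^10  k|10↦f(k): 10:10 5:5 2:2 1:1  a_10=18
d|11:{11,1}  Σf=11+1=12
[q^12] f(12)=12,f(6)=6,f(4)=4,f(3)=3,f(2)=2,f(1)=1 ⇒ 28
q^13  k|13↦f(k): 1:1 13:13  a_13=14
d|14:{14,7,2,1}  Σf=14+7+2+1=24
q^15  k|15↦f(k): 15:15 5:5 3:3 1:1  a_15=24

13, 18, 12, 28, 14, 24, 24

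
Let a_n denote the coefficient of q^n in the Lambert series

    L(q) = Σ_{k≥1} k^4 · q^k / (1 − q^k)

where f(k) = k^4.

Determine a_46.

a_46 = 4757314

q^46  k|46↦f(k): 46:4477456 23:279841 2:16 1:1  a_46=4757314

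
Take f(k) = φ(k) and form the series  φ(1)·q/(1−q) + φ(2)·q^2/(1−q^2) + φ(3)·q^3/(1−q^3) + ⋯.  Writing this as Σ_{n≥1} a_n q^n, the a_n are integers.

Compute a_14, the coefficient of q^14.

[q^14] φ(1)=1,φ(2)=1,φ(7)=6,φ(14)=6 ⇒ 14

a_14 = 14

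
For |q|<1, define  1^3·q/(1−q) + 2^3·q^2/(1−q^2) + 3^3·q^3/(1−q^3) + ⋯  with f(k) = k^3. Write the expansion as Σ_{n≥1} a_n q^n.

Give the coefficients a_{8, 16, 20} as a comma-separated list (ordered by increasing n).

q^8  k|8↦f(k): 8:512 4:64 2:8 1:1  a_8=585
q^16  k|16↦f(k): 1:1 2:8 4:64 8:512 16:4096  a_16=4681
d|20:{20,10,5,4,2,1}  Σf=8000+1000+125+64+8+1=9198

585, 4681, 9198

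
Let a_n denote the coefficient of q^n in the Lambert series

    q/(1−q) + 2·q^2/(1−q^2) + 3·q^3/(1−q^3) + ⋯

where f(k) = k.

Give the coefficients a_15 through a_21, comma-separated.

24, 31, 18, 39, 20, 42, 32

[q^15] f(1)=1,f(3)=3,f(5)=5,f(15)=15 ⇒ 24
n=16: 1·16 2·8 4·4 8·2 16·1  f→[1+2+4+8+16]=31
[q^17] f(1)=1,f(17)=17 ⇒ 18
q^18  k|18↦f(k): 1:1 2:2 3:3 6:6 9:9 18:18  a_18=39
q^19  k|19↦f(k): 19:19 1:1  a_19=20
n=20: 20·1 10·2 5·4 4·5 2·10 1·20  f→[20+10+5+4+2+1]=42
d|21:{1,3,7,21}  Σf=1+3+7+21=32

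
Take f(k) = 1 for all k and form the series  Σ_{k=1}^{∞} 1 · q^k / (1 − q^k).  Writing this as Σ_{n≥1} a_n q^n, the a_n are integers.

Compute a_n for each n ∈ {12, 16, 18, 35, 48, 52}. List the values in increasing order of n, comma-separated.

n=12: 12·1 6·2 4·3 3·4 2·6 1·12  f→[1+1+1+1+1+1]=6
n=16: 1·16 2·8 4·4 8·2 16·1  f→[1+1+1+1+1]=5
[q^18] f(18)=1,f(9)=1,f(6)=1,f(3)=1,f(2)=1,f(1)=1 ⇒ 6
n=35: 1·35 5·7 7·5 35·1  f→[1+1+1+1]=4
q^48  k|48↦f(k): 48:1 24:1 16:1 12:1 8:1 6:1 4:1 3:1 2:1 1:1  a_48=10
q^52  k|52↦f(k): 52:1 26:1 13:1 4:1 2:1 1:1  a_52=6

6, 5, 6, 4, 10, 6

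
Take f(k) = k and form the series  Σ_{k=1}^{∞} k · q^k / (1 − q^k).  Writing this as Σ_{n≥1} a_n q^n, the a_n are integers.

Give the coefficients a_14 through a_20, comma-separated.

q^14  k|14↦f(k): 14:14 7:7 2:2 1:1  a_14=24
[q^15] f(1)=1,f(3)=3,f(5)=5,f(15)=15 ⇒ 24
[q^16] f(1)=1,f(2)=2,f(4)=4,f(8)=8,f(16)=16 ⇒ 31
n=17: 1·17 17·1  f→[1+17]=18
d|18:{1,2,3,6,9,18}  Σf=1+2+3+6+9+18=39
q^19  k|19↦f(k): 1:1 19:19  a_19=20
n=20: 1·20 2·10 4·5 5·4 10·2 20·1  f→[1+2+4+5+10+20]=42

24, 24, 31, 18, 39, 20, 42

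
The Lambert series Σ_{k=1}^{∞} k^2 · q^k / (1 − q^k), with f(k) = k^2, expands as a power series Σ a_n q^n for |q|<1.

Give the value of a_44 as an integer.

a_44 = 2562

n=44: 1·44 2·22 4·11 11·4 22·2 44·1  f→[1+4+16+121+484+1936]=2562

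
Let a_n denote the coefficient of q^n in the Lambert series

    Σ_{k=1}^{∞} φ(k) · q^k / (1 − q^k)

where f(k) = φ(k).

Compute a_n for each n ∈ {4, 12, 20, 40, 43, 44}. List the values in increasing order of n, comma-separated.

d|4:{1,2,4}  Σφ=1+1+2=4
[q^12] φ(1)=1,φ(2)=1,φ(3)=2,φ(4)=2,φ(6)=2,φ(12)=4 ⇒ 12
[q^20] φ(20)=8,φ(10)=4,φ(5)=4,φ(4)=2,φ(2)=1,φ(1)=1 ⇒ 20
q^40  k|40↦φ(k): 40:16 20:8 10:4 8:4 5:4 4:2 2:1 1:1  a_40=40
[q^43] φ(1)=1,φ(43)=42 ⇒ 43
n=44: 1·44 2·22 4·11 11·4 22·2 44·1  φ→[1+1+2+10+10+20]=44

4, 12, 20, 40, 43, 44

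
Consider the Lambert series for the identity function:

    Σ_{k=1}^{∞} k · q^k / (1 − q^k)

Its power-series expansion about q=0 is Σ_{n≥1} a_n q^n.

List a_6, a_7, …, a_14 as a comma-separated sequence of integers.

12, 8, 15, 13, 18, 12, 28, 14, 24

q^6  k|6↦f(k): 1:1 2:2 3:3 6:6  a_6=12
q^7  k|7↦f(k): 7:7 1:1  a_7=8
d|8:{8,4,2,1}  Σf=8+4+2+1=15
n=9: 1·9 3·3 9·1  f→[1+3+9]=13
n=10: 1·10 2·5 5·2 10·1  f→[1+2+5+10]=18
q^11  k|11↦f(k): 11:11 1:1  a_11=12
[q^12] f(12)=12,f(6)=6,f(4)=4,f(3)=3,f(2)=2,f(1)=1 ⇒ 28
[q^13] f(1)=1,f(13)=13 ⇒ 14
d|14:{14,7,2,1}  Σf=14+7+2+1=24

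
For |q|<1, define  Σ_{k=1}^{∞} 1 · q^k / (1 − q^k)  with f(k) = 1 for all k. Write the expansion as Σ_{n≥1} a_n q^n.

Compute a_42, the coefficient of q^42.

a_42 = 8

q^42  k|42↦f(k): 42:1 21:1 14:1 7:1 6:1 3:1 2:1 1:1  a_42=8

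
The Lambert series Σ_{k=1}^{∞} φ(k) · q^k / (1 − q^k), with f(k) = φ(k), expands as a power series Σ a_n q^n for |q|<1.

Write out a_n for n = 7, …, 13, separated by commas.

n=7: 1·7 7·1  φ→[1+6]=7
[q^8] φ(8)=4,φ(4)=2,φ(2)=1,φ(1)=1 ⇒ 8
q^9  k|9↦φ(k): 9:6 3:2 1:1  a_9=9
q^10  k|10↦φ(k): 1:1 2:1 5:4 10:4  a_10=10
d|11:{11,1}  Σφ=10+1=11
q^12  k|12↦φ(k): 12:4 6:2 4:2 3:2 2:1 1:1  a_12=12
q^13  k|13↦φ(k): 1:1 13:12  a_13=13

7, 8, 9, 10, 11, 12, 13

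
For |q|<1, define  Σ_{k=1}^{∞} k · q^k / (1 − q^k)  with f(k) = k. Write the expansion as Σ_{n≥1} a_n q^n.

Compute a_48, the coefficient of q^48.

a_48 = 124

q^48  k|48↦f(k): 48:48 24:24 16:16 12:12 8:8 6:6 4:4 3:3 2:2 1:1  a_48=124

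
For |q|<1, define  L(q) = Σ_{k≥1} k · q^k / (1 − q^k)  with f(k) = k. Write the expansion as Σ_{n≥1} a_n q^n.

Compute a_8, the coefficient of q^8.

q^8  k|8↦f(k): 8:8 4:4 2:2 1:1  a_8=15

a_8 = 15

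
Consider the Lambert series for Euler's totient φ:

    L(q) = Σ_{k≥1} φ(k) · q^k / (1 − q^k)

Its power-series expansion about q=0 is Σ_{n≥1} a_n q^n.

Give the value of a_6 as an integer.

n=6: 6·1 3·2 2·3 1·6  φ→[2+2+1+1]=6

a_6 = 6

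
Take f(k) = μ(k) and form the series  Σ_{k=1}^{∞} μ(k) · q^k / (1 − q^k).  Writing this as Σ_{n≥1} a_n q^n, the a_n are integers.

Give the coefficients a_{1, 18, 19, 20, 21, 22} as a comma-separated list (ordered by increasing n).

[q^1] μ(1)=1 ⇒ 1
d|18:{18,9,6,3,2,1}  Σμ=0+0+1+(-1)+(-1)+1=0
[q^19] μ(1)=1,μ(19)=-1 ⇒ 0
q^20  k|20↦μ(k): 1:1 2:-1 4:0 5:-1 10:1 20:0  a_20=0
q^21  k|21↦μ(k): 1:1 3:-1 7:-1 21:1  a_21=0
[q^22] μ(1)=1,μ(2)=-1,μ(11)=-1,μ(22)=1 ⇒ 0

1, 0, 0, 0, 0, 0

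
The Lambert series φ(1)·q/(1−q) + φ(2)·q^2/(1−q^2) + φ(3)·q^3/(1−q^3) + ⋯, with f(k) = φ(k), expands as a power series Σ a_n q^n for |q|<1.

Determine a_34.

n=34: 1·34 2·17 17·2 34·1  φ→[1+1+16+16]=34

a_34 = 34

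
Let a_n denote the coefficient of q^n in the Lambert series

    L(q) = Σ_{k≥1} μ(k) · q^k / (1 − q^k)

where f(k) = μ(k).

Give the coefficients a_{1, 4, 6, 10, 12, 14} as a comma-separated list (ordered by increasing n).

1, 0, 0, 0, 0, 0

d|1:{1}  Σμ=1=1
[q^4] μ(1)=1,μ(2)=-1,μ(4)=0 ⇒ 0
n=6: 6·1 3·2 2·3 1·6  μ→[1+(-1)+(-1)+1]=0
d|10:{10,5,2,1}  Σμ=1+(-1)+(-1)+1=0
d|12:{1,2,3,4,6,12}  Σμ=1+(-1)+(-1)+0+1+0=0
n=14: 1·14 2·7 7·2 14·1  μ→[1+(-1)+(-1)+1]=0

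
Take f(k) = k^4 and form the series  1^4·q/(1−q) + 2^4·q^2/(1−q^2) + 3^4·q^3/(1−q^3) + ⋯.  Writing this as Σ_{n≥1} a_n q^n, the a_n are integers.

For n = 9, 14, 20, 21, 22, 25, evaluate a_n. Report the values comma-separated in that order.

6643, 40834, 170898, 196964, 248914, 391251

n=9: 9·1 3·3 1·9  f→[6561+81+1]=6643
n=14: 14·1 7·2 2·7 1·14  f→[38416+2401+16+1]=40834
d|20:{1,2,4,5,10,20}  Σf=1+16+256+625+10000+160000=170898
[q^21] f(1)=1,f(3)=81,f(7)=2401,f(21)=194481 ⇒ 196964
[q^22] f(1)=1,f(2)=16,f(11)=14641,f(22)=234256 ⇒ 248914
d|25:{25,5,1}  Σf=390625+625+1=391251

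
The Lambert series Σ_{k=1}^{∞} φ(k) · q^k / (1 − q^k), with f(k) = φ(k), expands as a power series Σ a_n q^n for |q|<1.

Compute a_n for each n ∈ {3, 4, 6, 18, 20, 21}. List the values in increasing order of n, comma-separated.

n=3: 1·3 3·1  φ→[1+2]=3
n=4: 4·1 2·2 1·4  φ→[2+1+1]=4
[q^6] φ(6)=2,φ(3)=2,φ(2)=1,φ(1)=1 ⇒ 6
d|18:{1,2,3,6,9,18}  Σφ=1+1+2+2+6+6=18
n=20: 1·20 2·10 4·5 5·4 10·2 20·1  φ→[1+1+2+4+4+8]=20
n=21: 1·21 3·7 7·3 21·1  φ→[1+2+6+12]=21

3, 4, 6, 18, 20, 21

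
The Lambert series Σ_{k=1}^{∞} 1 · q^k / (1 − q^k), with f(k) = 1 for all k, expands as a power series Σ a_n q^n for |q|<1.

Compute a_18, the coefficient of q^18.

[q^18] f(18)=1,f(9)=1,f(6)=1,f(3)=1,f(2)=1,f(1)=1 ⇒ 6

a_18 = 6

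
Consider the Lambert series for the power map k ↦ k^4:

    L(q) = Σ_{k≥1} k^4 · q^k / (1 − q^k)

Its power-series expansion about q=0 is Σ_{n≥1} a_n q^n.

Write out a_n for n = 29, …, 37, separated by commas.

707282, 872644, 923522, 1118481, 1200644, 1419874, 1503652, 1813539, 1874162

n=29: 1·29 29·1  f→[1+707281]=707282
d|30:{30,15,10,6,5,3,2,1}  Σf=810000+50625+10000+1296+625+81+16+1=872644
q^31  k|31↦f(k): 1:1 31:923521  a_31=923522
q^32  k|32↦f(k): 32:1048576 16:65536 8:4096 4:256 2:16 1:1  a_32=1118481
d|33:{33,11,3,1}  Σf=1185921+14641+81+1=1200644
[q^34] f(34)=1336336,f(17)=83521,f(2)=16,f(1)=1 ⇒ 1419874
d|35:{35,7,5,1}  Σf=1500625+2401+625+1=1503652
[q^36] f(1)=1,f(2)=16,f(3)=81,f(4)=256,f(6)=1296,f(9)=6561,f(12)=20736,f(18)=104976,f(36)=1679616 ⇒ 1813539
q^37  k|37↦f(k): 37:1874161 1:1  a_37=1874162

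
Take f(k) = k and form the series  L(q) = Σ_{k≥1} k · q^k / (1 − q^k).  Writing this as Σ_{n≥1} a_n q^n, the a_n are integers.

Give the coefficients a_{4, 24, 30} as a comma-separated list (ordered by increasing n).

7, 60, 72

n=4: 1·4 2·2 4·1  f→[1+2+4]=7
[q^24] f(1)=1,f(2)=2,f(3)=3,f(4)=4,f(6)=6,f(8)=8,f(12)=12,f(24)=24 ⇒ 60
n=30: 30·1 15·2 10·3 6·5 5·6 3·10 2·15 1·30  f→[30+15+10+6+5+3+2+1]=72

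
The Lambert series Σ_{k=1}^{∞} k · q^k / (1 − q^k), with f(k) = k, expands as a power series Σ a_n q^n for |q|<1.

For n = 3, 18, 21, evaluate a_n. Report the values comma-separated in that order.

n=3: 3·1 1·3  f→[3+1]=4
d|18:{18,9,6,3,2,1}  Σf=18+9+6+3+2+1=39
q^21  k|21↦f(k): 1:1 3:3 7:7 21:21  a_21=32

4, 39, 32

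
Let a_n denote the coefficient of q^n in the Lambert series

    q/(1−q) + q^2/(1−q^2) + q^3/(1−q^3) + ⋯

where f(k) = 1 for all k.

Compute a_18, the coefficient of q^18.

d|18:{1,2,3,6,9,18}  Σf=1+1+1+1+1+1=6

a_18 = 6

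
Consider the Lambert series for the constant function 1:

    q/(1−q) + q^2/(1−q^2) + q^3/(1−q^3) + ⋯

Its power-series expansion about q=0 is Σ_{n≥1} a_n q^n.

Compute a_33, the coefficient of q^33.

d|33:{1,3,11,33}  Σf=1+1+1+1=4

a_33 = 4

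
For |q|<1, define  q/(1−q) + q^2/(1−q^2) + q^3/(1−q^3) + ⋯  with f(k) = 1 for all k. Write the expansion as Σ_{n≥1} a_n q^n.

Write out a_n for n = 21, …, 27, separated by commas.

4, 4, 2, 8, 3, 4, 4

d|21:{1,3,7,21}  Σf=1+1+1+1=4
[q^22] f(22)=1,f(11)=1,f(2)=1,f(1)=1 ⇒ 4
n=23: 23·1 1·23  f→[1+1]=2
n=24: 1·24 2·12 3·8 4·6 6·4 8·3 12·2 24·1  f→[1+1+1+1+1+1+1+1]=8
q^25  k|25↦f(k): 25:1 5:1 1:1  a_25=3
[q^26] f(1)=1,f(2)=1,f(13)=1,f(26)=1 ⇒ 4
[q^27] f(1)=1,f(3)=1,f(9)=1,f(27)=1 ⇒ 4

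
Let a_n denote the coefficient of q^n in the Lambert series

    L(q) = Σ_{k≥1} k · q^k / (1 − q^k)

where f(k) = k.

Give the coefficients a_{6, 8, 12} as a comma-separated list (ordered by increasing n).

12, 15, 28

n=6: 6·1 3·2 2·3 1·6  f→[6+3+2+1]=12
n=8: 8·1 4·2 2·4 1·8  f→[8+4+2+1]=15
[q^12] f(12)=12,f(6)=6,f(4)=4,f(3)=3,f(2)=2,f(1)=1 ⇒ 28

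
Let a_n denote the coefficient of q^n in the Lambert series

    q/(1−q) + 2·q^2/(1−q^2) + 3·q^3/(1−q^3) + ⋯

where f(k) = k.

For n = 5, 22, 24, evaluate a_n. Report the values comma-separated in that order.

6, 36, 60

[q^5] f(5)=5,f(1)=1 ⇒ 6
d|22:{1,2,11,22}  Σf=1+2+11+22=36
[q^24] f(1)=1,f(2)=2,f(3)=3,f(4)=4,f(6)=6,f(8)=8,f(12)=12,f(24)=24 ⇒ 60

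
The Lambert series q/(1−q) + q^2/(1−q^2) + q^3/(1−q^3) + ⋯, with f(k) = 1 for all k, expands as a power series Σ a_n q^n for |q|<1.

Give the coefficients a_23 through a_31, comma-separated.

n=23: 23·1 1·23  f→[1+1]=2
q^24  k|24↦f(k): 24:1 12:1 8:1 6:1 4:1 3:1 2:1 1:1  a_24=8
d|25:{1,5,25}  Σf=1+1+1=3
q^26  k|26↦f(k): 1:1 2:1 13:1 26:1  a_26=4
d|27:{27,9,3,1}  Σf=1+1+1+1=4
n=28: 28·1 14·2 7·4 4·7 2·14 1·28  f→[1+1+1+1+1+1]=6
[q^29] f(29)=1,f(1)=1 ⇒ 2
[q^30] f(30)=1,f(15)=1,f(10)=1,f(6)=1,f(5)=1,f(3)=1,f(2)=1,f(1)=1 ⇒ 8
[q^31] f(31)=1,f(1)=1 ⇒ 2

2, 8, 3, 4, 4, 6, 2, 8, 2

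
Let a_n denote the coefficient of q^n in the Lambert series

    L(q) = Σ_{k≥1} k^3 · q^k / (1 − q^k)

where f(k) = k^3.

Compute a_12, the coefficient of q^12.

q^12  k|12↦f(k): 12:1728 6:216 4:64 3:27 2:8 1:1  a_12=2044

a_12 = 2044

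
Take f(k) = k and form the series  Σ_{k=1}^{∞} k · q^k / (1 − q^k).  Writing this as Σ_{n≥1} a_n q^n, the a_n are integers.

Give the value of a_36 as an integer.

n=36: 1·36 2·18 3·12 4·9 6·6 9·4 12·3 18·2 36·1  f→[1+2+3+4+6+9+12+18+36]=91

a_36 = 91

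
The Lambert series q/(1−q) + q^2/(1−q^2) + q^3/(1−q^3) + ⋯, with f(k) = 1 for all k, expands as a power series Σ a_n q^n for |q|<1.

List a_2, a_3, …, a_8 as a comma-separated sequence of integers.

2, 2, 3, 2, 4, 2, 4

[q^2] f(1)=1,f(2)=1 ⇒ 2
n=3: 1·3 3·1  f→[1+1]=2
d|4:{4,2,1}  Σf=1+1+1=3
[q^5] f(1)=1,f(5)=1 ⇒ 2
d|6:{6,3,2,1}  Σf=1+1+1+1=4
q^7  k|7↦f(k): 7:1 1:1  a_7=2
q^8  k|8↦f(k): 8:1 4:1 2:1 1:1  a_8=4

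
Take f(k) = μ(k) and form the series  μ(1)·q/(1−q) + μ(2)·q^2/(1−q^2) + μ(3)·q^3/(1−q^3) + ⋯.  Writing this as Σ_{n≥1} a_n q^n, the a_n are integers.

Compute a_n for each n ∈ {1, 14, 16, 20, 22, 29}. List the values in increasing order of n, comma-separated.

1, 0, 0, 0, 0, 0

q^1  k|1↦μ(k): 1:1  a_1=1
n=14: 14·1 7·2 2·7 1·14  μ→[1+(-1)+(-1)+1]=0
d|16:{16,8,4,2,1}  Σμ=0+0+0+(-1)+1=0
n=20: 1·20 2·10 4·5 5·4 10·2 20·1  μ→[1+(-1)+0+(-1)+1+0]=0
d|22:{1,2,11,22}  Σμ=1+(-1)+(-1)+1=0
n=29: 29·1 1·29  μ→[(-1)+1]=0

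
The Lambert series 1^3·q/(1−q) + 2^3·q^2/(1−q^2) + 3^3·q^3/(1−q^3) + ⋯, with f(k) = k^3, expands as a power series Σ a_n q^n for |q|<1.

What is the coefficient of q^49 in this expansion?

a_49 = 117993

q^49  k|49↦f(k): 1:1 7:343 49:117649  a_49=117993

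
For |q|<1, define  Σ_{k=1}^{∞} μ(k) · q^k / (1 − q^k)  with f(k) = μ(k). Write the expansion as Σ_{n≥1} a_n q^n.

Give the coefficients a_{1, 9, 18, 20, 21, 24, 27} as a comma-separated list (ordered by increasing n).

[q^1] μ(1)=1 ⇒ 1
[q^9] μ(1)=1,μ(3)=-1,μ(9)=0 ⇒ 0
d|18:{18,9,6,3,2,1}  Σμ=0+0+1+(-1)+(-1)+1=0
[q^20] μ(20)=0,μ(10)=1,μ(5)=-1,μ(4)=0,μ(2)=-1,μ(1)=1 ⇒ 0
[q^21] μ(1)=1,μ(3)=-1,μ(7)=-1,μ(21)=1 ⇒ 0
q^24  k|24↦μ(k): 1:1 2:-1 3:-1 4:0 6:1 8:0 12:0 24:0  a_24=0
[q^27] μ(1)=1,μ(3)=-1,μ(9)=0,μ(27)=0 ⇒ 0

1, 0, 0, 0, 0, 0, 0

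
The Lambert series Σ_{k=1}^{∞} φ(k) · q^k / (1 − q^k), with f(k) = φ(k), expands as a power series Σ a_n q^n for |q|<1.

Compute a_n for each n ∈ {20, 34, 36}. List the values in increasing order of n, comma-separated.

d|20:{1,2,4,5,10,20}  Σφ=1+1+2+4+4+8=20
q^34  k|34↦φ(k): 34:16 17:16 2:1 1:1  a_34=34
q^36  k|36↦φ(k): 1:1 2:1 3:2 4:2 6:2 9:6 12:4 18:6 36:12  a_36=36

20, 34, 36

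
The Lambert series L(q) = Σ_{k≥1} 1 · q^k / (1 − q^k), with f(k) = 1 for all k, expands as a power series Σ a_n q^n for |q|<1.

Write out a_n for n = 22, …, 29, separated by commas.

q^22  k|22↦f(k): 1:1 2:1 11:1 22:1  a_22=4
d|23:{23,1}  Σf=1+1=2
d|24:{24,12,8,6,4,3,2,1}  Σf=1+1+1+1+1+1+1+1=8
d|25:{1,5,25}  Σf=1+1+1=3
d|26:{26,13,2,1}  Σf=1+1+1+1=4
n=27: 1·27 3·9 9·3 27·1  f→[1+1+1+1]=4
[q^28] f(28)=1,f(14)=1,f(7)=1,f(4)=1,f(2)=1,f(1)=1 ⇒ 6
[q^29] f(1)=1,f(29)=1 ⇒ 2

4, 2, 8, 3, 4, 4, 6, 2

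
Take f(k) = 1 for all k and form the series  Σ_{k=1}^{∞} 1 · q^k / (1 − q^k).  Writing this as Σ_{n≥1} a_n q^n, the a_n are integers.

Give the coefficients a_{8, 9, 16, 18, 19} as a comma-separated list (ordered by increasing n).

4, 3, 5, 6, 2

q^8  k|8↦f(k): 8:1 4:1 2:1 1:1  a_8=4
n=9: 9·1 3·3 1·9  f→[1+1+1]=3
d|16:{1,2,4,8,16}  Σf=1+1+1+1+1=5
[q^18] f(18)=1,f(9)=1,f(6)=1,f(3)=1,f(2)=1,f(1)=1 ⇒ 6
d|19:{19,1}  Σf=1+1=2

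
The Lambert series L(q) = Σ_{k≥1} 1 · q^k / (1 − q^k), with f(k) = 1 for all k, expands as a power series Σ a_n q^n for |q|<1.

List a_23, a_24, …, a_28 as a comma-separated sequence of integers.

2, 8, 3, 4, 4, 6

d|23:{23,1}  Σf=1+1=2
d|24:{24,12,8,6,4,3,2,1}  Σf=1+1+1+1+1+1+1+1=8
q^25  k|25↦f(k): 25:1 5:1 1:1  a_25=3
[q^26] f(26)=1,f(13)=1,f(2)=1,f(1)=1 ⇒ 4
n=27: 27·1 9·3 3·9 1·27  f→[1+1+1+1]=4
n=28: 28·1 14·2 7·4 4·7 2·14 1·28  f→[1+1+1+1+1+1]=6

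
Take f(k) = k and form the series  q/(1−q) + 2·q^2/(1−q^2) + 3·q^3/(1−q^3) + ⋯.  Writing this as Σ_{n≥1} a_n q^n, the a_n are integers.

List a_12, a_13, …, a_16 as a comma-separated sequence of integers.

28, 14, 24, 24, 31

q^12  k|12↦f(k): 12:12 6:6 4:4 3:3 2:2 1:1  a_12=28
[q^13] f(1)=1,f(13)=13 ⇒ 14
d|14:{1,2,7,14}  Σf=1+2+7+14=24
[q^15] f(1)=1,f(3)=3,f(5)=5,f(15)=15 ⇒ 24
n=16: 16·1 8·2 4·4 2·8 1·16  f→[16+8+4+2+1]=31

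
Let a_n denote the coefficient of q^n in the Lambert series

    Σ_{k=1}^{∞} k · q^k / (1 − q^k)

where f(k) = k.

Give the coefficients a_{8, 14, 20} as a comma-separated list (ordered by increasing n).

q^8  k|8↦f(k): 1:1 2:2 4:4 8:8  a_8=15
q^14  k|14↦f(k): 1:1 2:2 7:7 14:14  a_14=24
d|20:{20,10,5,4,2,1}  Σf=20+10+5+4+2+1=42

15, 24, 42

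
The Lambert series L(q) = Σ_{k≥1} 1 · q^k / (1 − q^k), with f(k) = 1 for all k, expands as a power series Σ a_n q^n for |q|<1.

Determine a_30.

a_30 = 8

[q^30] f(30)=1,f(15)=1,f(10)=1,f(6)=1,f(5)=1,f(3)=1,f(2)=1,f(1)=1 ⇒ 8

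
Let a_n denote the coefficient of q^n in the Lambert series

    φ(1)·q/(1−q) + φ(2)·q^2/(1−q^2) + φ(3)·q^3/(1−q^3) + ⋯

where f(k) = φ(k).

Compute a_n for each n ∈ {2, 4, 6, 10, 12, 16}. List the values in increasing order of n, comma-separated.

[q^2] φ(1)=1,φ(2)=1 ⇒ 2
[q^4] φ(4)=2,φ(2)=1,φ(1)=1 ⇒ 4
n=6: 6·1 3·2 2·3 1·6  φ→[2+2+1+1]=6
q^10  k|10↦φ(k): 1:1 2:1 5:4 10:4  a_10=10
[q^12] φ(1)=1,φ(2)=1,φ(3)=2,φ(4)=2,φ(6)=2,φ(12)=4 ⇒ 12
n=16: 16·1 8·2 4·4 2·8 1·16  φ→[8+4+2+1+1]=16

2, 4, 6, 10, 12, 16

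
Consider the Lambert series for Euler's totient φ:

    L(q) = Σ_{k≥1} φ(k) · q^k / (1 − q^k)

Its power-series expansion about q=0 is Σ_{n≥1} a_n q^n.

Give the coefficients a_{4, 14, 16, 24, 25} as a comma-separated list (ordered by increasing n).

q^4  k|4↦φ(k): 4:2 2:1 1:1  a_4=4
q^14  k|14↦φ(k): 1:1 2:1 7:6 14:6  a_14=14
d|16:{1,2,4,8,16}  Σφ=1+1+2+4+8=16
d|24:{1,2,3,4,6,8,12,24}  Σφ=1+1+2+2+2+4+4+8=24
[q^25] φ(25)=20,φ(5)=4,φ(1)=1 ⇒ 25

4, 14, 16, 24, 25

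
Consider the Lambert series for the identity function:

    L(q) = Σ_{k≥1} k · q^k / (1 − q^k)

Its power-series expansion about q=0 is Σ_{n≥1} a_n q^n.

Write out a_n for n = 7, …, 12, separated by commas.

q^7  k|7↦f(k): 1:1 7:7  a_7=8
n=8: 8·1 4·2 2·4 1·8  f→[8+4+2+1]=15
n=9: 1·9 3·3 9·1  f→[1+3+9]=13
[q^10] f(10)=10,f(5)=5,f(2)=2,f(1)=1 ⇒ 18
n=11: 11·1 1·11  f→[11+1]=12
q^12  k|12↦f(k): 12:12 6:6 4:4 3:3 2:2 1:1  a_12=28

8, 15, 13, 18, 12, 28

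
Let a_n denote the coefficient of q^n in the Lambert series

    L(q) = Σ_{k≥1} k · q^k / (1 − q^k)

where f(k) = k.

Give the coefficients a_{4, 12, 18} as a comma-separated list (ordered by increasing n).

7, 28, 39

n=4: 1·4 2·2 4·1  f→[1+2+4]=7
q^12  k|12↦f(k): 12:12 6:6 4:4 3:3 2:2 1:1  a_12=28
[q^18] f(1)=1,f(2)=2,f(3)=3,f(6)=6,f(9)=9,f(18)=18 ⇒ 39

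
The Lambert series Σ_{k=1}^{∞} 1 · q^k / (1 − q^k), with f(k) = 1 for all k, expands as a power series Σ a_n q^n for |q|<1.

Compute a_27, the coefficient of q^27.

q^27  k|27↦f(k): 27:1 9:1 3:1 1:1  a_27=4

a_27 = 4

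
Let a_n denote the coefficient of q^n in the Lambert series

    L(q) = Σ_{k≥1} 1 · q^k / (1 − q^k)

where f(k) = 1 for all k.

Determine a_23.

a_23 = 2

[q^23] f(23)=1,f(1)=1 ⇒ 2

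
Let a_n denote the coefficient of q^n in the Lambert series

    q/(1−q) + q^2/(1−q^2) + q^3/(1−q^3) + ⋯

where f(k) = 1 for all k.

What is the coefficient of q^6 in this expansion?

a_6 = 4

d|6:{1,2,3,6}  Σf=1+1+1+1=4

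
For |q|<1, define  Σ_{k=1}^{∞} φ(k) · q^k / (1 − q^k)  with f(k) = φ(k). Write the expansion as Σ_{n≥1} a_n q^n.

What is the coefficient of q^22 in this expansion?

q^22  k|22↦φ(k): 22:10 11:10 2:1 1:1  a_22=22

a_22 = 22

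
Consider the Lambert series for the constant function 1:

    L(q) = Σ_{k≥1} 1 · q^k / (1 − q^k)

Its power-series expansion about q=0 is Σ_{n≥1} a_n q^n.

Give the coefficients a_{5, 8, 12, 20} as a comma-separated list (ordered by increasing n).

2, 4, 6, 6

n=5: 1·5 5·1  f→[1+1]=2
n=8: 8·1 4·2 2·4 1·8  f→[1+1+1+1]=4
[q^12] f(12)=1,f(6)=1,f(4)=1,f(3)=1,f(2)=1,f(1)=1 ⇒ 6
n=20: 1·20 2·10 4·5 5·4 10·2 20·1  f→[1+1+1+1+1+1]=6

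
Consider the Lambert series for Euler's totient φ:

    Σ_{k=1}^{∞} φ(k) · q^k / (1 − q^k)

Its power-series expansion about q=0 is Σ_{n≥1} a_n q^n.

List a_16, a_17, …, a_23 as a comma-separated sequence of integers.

q^16  k|16↦φ(k): 16:8 8:4 4:2 2:1 1:1  a_16=16
[q^17] φ(17)=16,φ(1)=1 ⇒ 17
d|18:{1,2,3,6,9,18}  Σφ=1+1+2+2+6+6=18
n=19: 1·19 19·1  φ→[1+18]=19
d|20:{1,2,4,5,10,20}  Σφ=1+1+2+4+4+8=20
q^21  k|21↦φ(k): 1:1 3:2 7:6 21:12  a_21=21
d|22:{22,11,2,1}  Σφ=10+10+1+1=22
d|23:{1,23}  Σφ=1+22=23

16, 17, 18, 19, 20, 21, 22, 23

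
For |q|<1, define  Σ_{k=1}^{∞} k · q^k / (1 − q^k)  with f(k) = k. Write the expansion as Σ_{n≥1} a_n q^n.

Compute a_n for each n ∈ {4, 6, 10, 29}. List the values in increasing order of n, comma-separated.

d|4:{1,2,4}  Σf=1+2+4=7
d|6:{6,3,2,1}  Σf=6+3+2+1=12
d|10:{1,2,5,10}  Σf=1+2+5+10=18
n=29: 29·1 1·29  f→[29+1]=30

7, 12, 18, 30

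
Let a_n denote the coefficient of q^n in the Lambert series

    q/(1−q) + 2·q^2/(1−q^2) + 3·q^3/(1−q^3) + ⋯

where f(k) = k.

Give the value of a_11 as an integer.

a_11 = 12

q^11  k|11↦f(k): 11:11 1:1  a_11=12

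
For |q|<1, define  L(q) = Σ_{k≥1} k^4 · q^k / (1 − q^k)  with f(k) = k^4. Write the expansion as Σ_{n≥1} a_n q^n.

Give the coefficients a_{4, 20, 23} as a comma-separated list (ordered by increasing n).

273, 170898, 279842

q^4  k|4↦f(k): 4:256 2:16 1:1  a_4=273
[q^20] f(20)=160000,f(10)=10000,f(5)=625,f(4)=256,f(2)=16,f(1)=1 ⇒ 170898
q^23  k|23↦f(k): 1:1 23:279841  a_23=279842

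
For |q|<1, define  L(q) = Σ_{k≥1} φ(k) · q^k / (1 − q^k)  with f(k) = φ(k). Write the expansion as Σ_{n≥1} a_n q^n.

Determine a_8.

d|8:{8,4,2,1}  Σφ=4+2+1+1=8

a_8 = 8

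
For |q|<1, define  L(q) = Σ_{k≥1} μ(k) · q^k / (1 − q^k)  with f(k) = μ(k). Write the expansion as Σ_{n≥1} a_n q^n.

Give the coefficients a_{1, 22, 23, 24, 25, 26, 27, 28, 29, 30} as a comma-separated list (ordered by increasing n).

[q^1] μ(1)=1 ⇒ 1
q^22  k|22↦μ(k): 1:1 2:-1 11:-1 22:1  a_22=0
q^23  k|23↦μ(k): 1:1 23:-1  a_23=0
q^24  k|24↦μ(k): 1:1 2:-1 3:-1 4:0 6:1 8:0 12:0 24:0  a_24=0
[q^25] μ(1)=1,μ(5)=-1,μ(25)=0 ⇒ 0
[q^26] μ(1)=1,μ(2)=-1,μ(13)=-1,μ(26)=1 ⇒ 0
n=27: 1·27 3·9 9·3 27·1  μ→[1+(-1)+0+0]=0
n=28: 1·28 2·14 4·7 7·4 14·2 28·1  μ→[1+(-1)+0+(-1)+1+0]=0
d|29:{29,1}  Σμ=(-1)+1=0
[q^30] μ(30)=-1,μ(15)=1,μ(10)=1,μ(6)=1,μ(5)=-1,μ(3)=-1,μ(2)=-1,μ(1)=1 ⇒ 0

1, 0, 0, 0, 0, 0, 0, 0, 0, 0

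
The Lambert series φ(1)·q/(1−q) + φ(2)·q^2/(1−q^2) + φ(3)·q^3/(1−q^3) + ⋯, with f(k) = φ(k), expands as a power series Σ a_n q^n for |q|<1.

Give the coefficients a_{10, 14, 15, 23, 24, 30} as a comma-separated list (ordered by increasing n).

[q^10] φ(1)=1,φ(2)=1,φ(5)=4,φ(10)=4 ⇒ 10
[q^14] φ(1)=1,φ(2)=1,φ(7)=6,φ(14)=6 ⇒ 14
d|15:{1,3,5,15}  Σφ=1+2+4+8=15
[q^23] φ(23)=22,φ(1)=1 ⇒ 23
d|24:{1,2,3,4,6,8,12,24}  Σφ=1+1+2+2+2+4+4+8=24
[q^30] φ(30)=8,φ(15)=8,φ(10)=4,φ(6)=2,φ(5)=4,φ(3)=2,φ(2)=1,φ(1)=1 ⇒ 30

10, 14, 15, 23, 24, 30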